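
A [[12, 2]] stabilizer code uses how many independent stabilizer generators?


For an [[n,k]] stabilizer code:
Number of stabilizer generators = n - k
= 12 - 2
= 10

10


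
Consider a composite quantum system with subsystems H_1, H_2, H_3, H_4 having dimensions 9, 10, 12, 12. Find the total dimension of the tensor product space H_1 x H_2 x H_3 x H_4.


dim(H_1 x H_2 x H_3 x H_4) = 9 * 10 * 12 * 12
= 90 * 12 * 12
= 1080 * 12
= 12960

12960


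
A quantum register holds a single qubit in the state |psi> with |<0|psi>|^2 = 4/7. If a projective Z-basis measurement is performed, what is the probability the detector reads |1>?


|alpha|^2 = 4/7 = 0.5714
|beta|^2 = 1 - 4/7 = 3/7 = 0.4286
P(|1>) = |beta|^2 = 0.4286

0.4286


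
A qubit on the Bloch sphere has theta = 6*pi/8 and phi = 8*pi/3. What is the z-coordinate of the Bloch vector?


theta = 2.3562, phi = 8.3776
r_z = cos(theta) = -0.7071

-0.7071


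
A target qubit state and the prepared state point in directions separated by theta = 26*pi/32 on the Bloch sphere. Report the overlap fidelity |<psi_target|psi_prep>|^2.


For states separated by angle theta on Bloch sphere:
F = cos^2(theta/2)
theta = 26*pi/32 = 2.5525
theta/2 = 1.2763
cos(theta/2) = 0.2903
F = 0.0843

0.0843


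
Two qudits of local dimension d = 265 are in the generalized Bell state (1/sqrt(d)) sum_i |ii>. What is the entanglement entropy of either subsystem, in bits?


For a maximally entangled state in d x d:
S = log2(d) = log2(265)
= 8.0498

8.0498


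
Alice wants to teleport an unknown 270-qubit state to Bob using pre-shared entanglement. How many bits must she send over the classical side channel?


Quantum teleportation requires 2 classical bits per qubit teleported.
270 qubit(s) -> 2 * 270 = 540 classical bits

540


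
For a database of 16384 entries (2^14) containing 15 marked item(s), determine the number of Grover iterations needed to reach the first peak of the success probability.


After j Grover iterations the success probability is P(j) = sin^2((2j+1)*theta), where sin(theta) = sqrt(k/N).
N = 2^14 = 16384, k = 15
sin(theta) = sqrt(k/N) = 0.03025768239
theta = arcsin(sqrt(k/N)) = 0.03026230125 rad
P(j) reaches its first maximum when (2j+1)*theta is as close as possible to pi/2, i.e. j = round(pi/(4*theta) - 1/2).
pi/(4*theta) - 1/2 = 25.4530
(For comparison, the common estimate pi/4 * sqrt(N/k) = 25.9570; the exact maximiser is used here.)
Optimal iterations = 25

25


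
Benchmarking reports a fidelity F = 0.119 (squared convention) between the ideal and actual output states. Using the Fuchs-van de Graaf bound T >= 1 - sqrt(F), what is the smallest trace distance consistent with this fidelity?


Fuchs-van de Graaf (squared-fidelity convention): 1 - sqrt(F) <= T <= sqrt(1 - F).
Lower bound: T >= 1 - sqrt(F)
sqrt(F) = sqrt(0.119) = 0.3450
T >= 1 - 0.3450
T >= 0.6550

0.6550


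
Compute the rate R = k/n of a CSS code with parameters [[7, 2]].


Code rate R = k/n
= 2/7
= 0.2857

0.2857


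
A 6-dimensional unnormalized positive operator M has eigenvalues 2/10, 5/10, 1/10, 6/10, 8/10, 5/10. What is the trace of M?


tr(M) = sum of eigenvalues
= 2/10 + 5/10 + 1/10 + 6/10 + 8/10 + 5/10
= 27/10
= 2.7000

2.7000


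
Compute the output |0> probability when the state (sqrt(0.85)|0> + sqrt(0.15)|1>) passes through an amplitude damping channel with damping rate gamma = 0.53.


For amplitude damping with parameter gamma on state sqrt(a)|0> + sqrt(b)|1>:
alpha^2 = 0.85, beta^2 = 0.15
P(|0>) = alpha^2 + gamma * beta^2
= 0.85 + 0.53 * 0.15
= 0.85 + 0.0795
= 0.9295

0.9295


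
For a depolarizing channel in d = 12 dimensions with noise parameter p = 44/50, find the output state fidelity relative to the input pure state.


F = (1-p) + p/d
= (1 - 0.8800) + 0.8800/12
= 0.1200 + 0.0733
= 0.1933

0.1933


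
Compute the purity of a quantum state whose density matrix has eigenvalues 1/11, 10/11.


tr(rho^2) = sum of eigenvalues squared
= (1/11)^2 + (10/11)^2
= (1 + 100) / 121
= 101/121
= 0.8347

0.8347


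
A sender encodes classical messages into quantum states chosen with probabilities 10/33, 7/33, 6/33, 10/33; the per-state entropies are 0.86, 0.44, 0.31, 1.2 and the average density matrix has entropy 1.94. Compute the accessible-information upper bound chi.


chi = S(rho) - sum_i p_i * S(rho_i)
Weighted entropy = 10/33 * 0.86 + 7/33 * 0.44 + 6/33 * 0.31 + 10/33 * 1.2
= 0.7739
chi = 1.94 - 0.7739
= 1.1661

1.1661


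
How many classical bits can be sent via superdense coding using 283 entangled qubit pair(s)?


Superdense coding allows 2 classical bits per shared entangled pair.
283 pair(s) -> 2 * 283 = 566 classical bits

566


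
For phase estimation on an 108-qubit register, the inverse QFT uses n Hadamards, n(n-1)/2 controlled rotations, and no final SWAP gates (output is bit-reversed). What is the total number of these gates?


Hadamard gates: 108
Controlled rotations: n*(n-1)/2 = 108*107/2 = 5778
SWAP gates: 0 (omitted)
Total = 108 + 5778
= 5886

5886


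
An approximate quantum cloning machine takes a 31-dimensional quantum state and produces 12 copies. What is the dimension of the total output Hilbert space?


Output space = H^(tensor 12) where dim(H) = 31
dim = 31^12
= 961 (after 2 factors)
= 29791 (after 3 factors)
= 923521 (after 4 factors)
= 28629151 (after 5 factors)
= 887503681 (after 6 factors)
= 27512614111 (after 7 factors)
= 852891037441 (after 8 factors)
= 26439622160671 (after 9 factors)
= 819628286980801 (after 10 factors)
= 25408476896404831 (after 11 factors)
= 787662783788549761 (after 12 factors)
= 787662783788549761

787662783788549761


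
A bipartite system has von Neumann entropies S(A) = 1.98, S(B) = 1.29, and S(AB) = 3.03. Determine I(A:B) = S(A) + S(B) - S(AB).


I(A:B) = S(A) + S(B) - S(AB)
= 1.98 + 1.29 - 3.03
= 0.2400

0.2400


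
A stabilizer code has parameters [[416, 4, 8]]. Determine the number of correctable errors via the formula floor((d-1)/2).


Code parameters: [[416, 4, 8]], distance d = 8.
Number of correctable errors = floor((d-1)/2)
= floor((8 - 1)/2)
= floor(7/2)
= 3

3


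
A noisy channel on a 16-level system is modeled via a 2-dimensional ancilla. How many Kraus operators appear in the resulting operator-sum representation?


Tracing out the environment in an orthonormal basis {|i>_E} gives Kraus operators K_i = <i|_E U |0>_E.
Number of Kraus operators = dim(H_env) = d_env
= 2

2


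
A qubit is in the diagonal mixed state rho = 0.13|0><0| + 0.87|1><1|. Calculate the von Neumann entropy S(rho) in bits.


S = -p*log2(p) - (1-p)*log2(1-p)
p = 0.1300, 1-p = 0.8700
= -0.1300 * log2(0.1300) - 0.8700 * log2(0.8700)
= -(-0.3826) - (-0.1748)
= 0.5574

0.5574


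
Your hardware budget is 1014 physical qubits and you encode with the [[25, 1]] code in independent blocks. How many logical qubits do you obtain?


Each code block uses 25 physical qubits for 1 logical qubit(s).
Number of complete blocks = floor(1014 / 25) = 40
Logical qubits = 40 * 1
= 40

40


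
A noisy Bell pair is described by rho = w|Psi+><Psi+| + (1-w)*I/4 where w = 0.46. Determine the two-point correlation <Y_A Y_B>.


|Psi+> = (|01> + |10>)/sqrt(2)
For the pure Bell state, <Y_A Y_B> = +1 (Bell-state Pauli correlator).
The maximally-mixed part I/4 has tr(I/4 * P tensor P) = 0 for any traceless Pauli P.
So <Y_A Y_B>_rho = w * (+1) + (1 - w) * 0
= 0.46 * (+1)
= 0.4600

0.4600


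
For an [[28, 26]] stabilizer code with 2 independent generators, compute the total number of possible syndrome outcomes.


Each stabilizer generator gives a binary (+1 or -1) measurement outcome.
With 2 independent generators:
Total syndromes = 2^2
= 4

4


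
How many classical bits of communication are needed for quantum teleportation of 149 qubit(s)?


Quantum teleportation requires 2 classical bits per qubit teleported.
149 qubit(s) -> 2 * 149 = 298 classical bits

298


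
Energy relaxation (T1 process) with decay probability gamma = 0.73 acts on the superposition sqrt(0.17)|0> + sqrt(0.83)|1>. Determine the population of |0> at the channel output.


For amplitude damping with parameter gamma on state sqrt(a)|0> + sqrt(b)|1>:
alpha^2 = 0.17, beta^2 = 0.83
P(|0>) = alpha^2 + gamma * beta^2
= 0.17 + 0.73 * 0.83
= 0.17 + 0.6059
= 0.7759

0.7759


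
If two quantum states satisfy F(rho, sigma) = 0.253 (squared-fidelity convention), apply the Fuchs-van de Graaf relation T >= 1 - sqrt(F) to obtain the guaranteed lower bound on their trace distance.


Fuchs-van de Graaf (squared-fidelity convention): 1 - sqrt(F) <= T <= sqrt(1 - F).
Lower bound: T >= 1 - sqrt(F)
sqrt(F) = sqrt(0.253) = 0.5030
T >= 1 - 0.5030
T >= 0.4970

0.4970


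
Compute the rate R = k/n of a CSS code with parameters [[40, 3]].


Code rate R = k/n
= 3/40
= 0.0750

0.0750


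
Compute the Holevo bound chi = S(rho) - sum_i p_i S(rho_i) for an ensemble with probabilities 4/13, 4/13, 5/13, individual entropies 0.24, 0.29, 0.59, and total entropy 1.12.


chi = S(rho) - sum_i p_i * S(rho_i)
Weighted entropy = 4/13 * 0.24 + 4/13 * 0.29 + 5/13 * 0.59
= 0.3900
chi = 1.12 - 0.3900
= 0.7300

0.7300


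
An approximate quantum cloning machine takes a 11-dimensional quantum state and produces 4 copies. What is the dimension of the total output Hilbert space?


Output space = H^(tensor 4) where dim(H) = 11
dim = 11^4
= 121 (after 2 factors)
= 1331 (after 3 factors)
= 14641 (after 4 factors)
= 14641

14641


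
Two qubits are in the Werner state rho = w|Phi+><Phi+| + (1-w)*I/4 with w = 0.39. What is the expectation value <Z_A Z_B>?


|Phi+> = (|00> + |11>)/sqrt(2)
For the pure Bell state, <Z_A Z_B> = +1 (Bell-state Pauli correlator).
The maximally-mixed part I/4 has tr(I/4 * P tensor P) = 0 for any traceless Pauli P.
So <Z_A Z_B>_rho = w * (+1) + (1 - w) * 0
= 0.39 * (+1)
= 0.3900

0.3900


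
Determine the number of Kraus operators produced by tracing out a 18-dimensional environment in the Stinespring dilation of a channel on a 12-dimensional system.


Tracing out the environment in an orthonormal basis {|i>_E} gives Kraus operators K_i = <i|_E U |0>_E.
Number of Kraus operators = dim(H_env) = d_env
= 18

18


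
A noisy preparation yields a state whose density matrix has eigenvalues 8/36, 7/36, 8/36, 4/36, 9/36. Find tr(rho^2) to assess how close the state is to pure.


tr(rho^2) = sum of eigenvalues squared
= (8/36)^2 + (7/36)^2 + (8/36)^2 + (4/36)^2 + (9/36)^2
= (64 + 49 + 64 + 16 + 81) / 1296
= 274/1296
= 0.2114

0.2114


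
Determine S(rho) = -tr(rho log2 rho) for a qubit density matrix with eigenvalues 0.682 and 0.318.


S = -p*log2(p) - (1-p)*log2(1-p)
p = 0.6820, 1-p = 0.3180
= -0.6820 * log2(0.6820) - 0.3180 * log2(0.3180)
= -(-0.3766) - (-0.5256)
= 0.9022

0.9022


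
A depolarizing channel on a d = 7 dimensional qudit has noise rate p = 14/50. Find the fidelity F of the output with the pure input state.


F = (1-p) + p/d
= (1 - 0.2800) + 0.2800/7
= 0.7200 + 0.0400
= 0.7600

0.7600


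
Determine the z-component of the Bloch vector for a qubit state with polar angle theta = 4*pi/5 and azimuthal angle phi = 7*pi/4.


theta = 2.5133, phi = 5.4978
r_z = cos(theta) = -0.8090

-0.8090


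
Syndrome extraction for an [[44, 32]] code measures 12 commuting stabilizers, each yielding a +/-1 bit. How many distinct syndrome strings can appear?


Each stabilizer generator gives a binary (+1 or -1) measurement outcome.
With 12 independent generators:
Total syndromes = 2^12
= 4096

4096


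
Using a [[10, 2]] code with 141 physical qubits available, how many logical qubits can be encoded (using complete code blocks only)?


Each code block uses 10 physical qubits for 2 logical qubit(s).
Number of complete blocks = floor(141 / 10) = 14
Logical qubits = 14 * 2
= 28

28


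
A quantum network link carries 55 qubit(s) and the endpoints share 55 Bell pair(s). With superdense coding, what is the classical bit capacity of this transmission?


Superdense coding allows 2 classical bits per shared entangled pair.
55 pair(s) -> 2 * 55 = 110 classical bits

110


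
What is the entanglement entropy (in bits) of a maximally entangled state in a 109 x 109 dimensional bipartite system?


For a maximally entangled state in d x d:
S = log2(d) = log2(109)
= 6.7682

6.7682


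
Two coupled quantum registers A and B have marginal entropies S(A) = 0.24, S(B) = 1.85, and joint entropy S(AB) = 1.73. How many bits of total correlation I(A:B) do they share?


I(A:B) = S(A) + S(B) - S(AB)
= 0.24 + 1.85 - 1.73
= 0.3600

0.3600


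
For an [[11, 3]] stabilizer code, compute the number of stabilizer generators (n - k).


For an [[n,k]] stabilizer code:
Number of stabilizer generators = n - k
= 11 - 3
= 8

8


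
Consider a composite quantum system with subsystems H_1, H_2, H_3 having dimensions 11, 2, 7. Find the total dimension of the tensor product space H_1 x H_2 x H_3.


dim(H_1 x H_2 x H_3) = 11 * 2 * 7
= 22 * 7
= 154

154


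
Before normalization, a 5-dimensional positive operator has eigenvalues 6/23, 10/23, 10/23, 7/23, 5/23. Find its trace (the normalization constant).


tr(M) = sum of eigenvalues
= 6/23 + 10/23 + 10/23 + 7/23 + 5/23
= 38/23
= 1.6522

1.6522


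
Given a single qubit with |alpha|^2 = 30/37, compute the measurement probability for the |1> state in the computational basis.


|alpha|^2 = 30/37 = 0.8108
|beta|^2 = 1 - 30/37 = 7/37 = 0.1892
P(|1>) = |beta|^2 = 0.1892

0.1892


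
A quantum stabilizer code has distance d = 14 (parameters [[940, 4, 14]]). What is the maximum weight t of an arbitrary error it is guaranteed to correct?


Code parameters: [[940, 4, 14]], distance d = 14.
Number of correctable errors = floor((d-1)/2)
= floor((14 - 1)/2)
= floor(13/2)
= 6

6


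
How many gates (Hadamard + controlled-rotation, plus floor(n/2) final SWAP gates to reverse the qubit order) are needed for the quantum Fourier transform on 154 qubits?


Hadamard gates: 154
Controlled rotations: n*(n-1)/2 = 154*153/2 = 11781
SWAP gates: floor(n/2) = floor(154/2) = 77
Total = 154 + 11781 + 77
= 12012

12012


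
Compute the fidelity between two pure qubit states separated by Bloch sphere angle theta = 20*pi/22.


For states separated by angle theta on Bloch sphere:
F = cos^2(theta/2)
theta = 20*pi/22 = 2.8560
theta/2 = 1.4280
cos(theta/2) = 0.1423
F = 0.0203

0.0203


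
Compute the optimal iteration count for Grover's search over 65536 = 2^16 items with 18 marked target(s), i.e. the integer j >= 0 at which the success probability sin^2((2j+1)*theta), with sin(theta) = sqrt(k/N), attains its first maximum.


After j Grover iterations the success probability is P(j) = sin^2((2j+1)*theta), where sin(theta) = sqrt(k/N).
N = 2^16 = 65536, k = 18
sin(theta) = sqrt(k/N) = 0.01657281518
theta = arcsin(sqrt(k/N)) = 0.01657357392 rad
P(j) reaches its first maximum when (2j+1)*theta is as close as possible to pi/2, i.e. j = round(pi/(4*theta) - 1/2).
pi/(4*theta) - 1/2 = 46.8886
(For comparison, the common estimate pi/4 * sqrt(N/k) = 47.3908; the exact maximiser is used here.)
Optimal iterations = 47

47


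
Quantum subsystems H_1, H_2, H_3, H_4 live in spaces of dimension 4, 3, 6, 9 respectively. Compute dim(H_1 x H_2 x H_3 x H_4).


dim(H_1 x H_2 x H_3 x H_4) = 4 * 3 * 6 * 9
= 12 * 6 * 9
= 72 * 9
= 648

648


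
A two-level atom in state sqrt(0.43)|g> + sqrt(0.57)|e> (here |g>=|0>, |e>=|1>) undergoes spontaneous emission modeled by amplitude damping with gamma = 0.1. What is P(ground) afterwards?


For amplitude damping with parameter gamma on state sqrt(a)|0> + sqrt(b)|1>:
alpha^2 = 0.43, beta^2 = 0.57
P(|0>) = alpha^2 + gamma * beta^2
= 0.43 + 0.1 * 0.57
= 0.43 + 0.0570
= 0.4870

0.4870


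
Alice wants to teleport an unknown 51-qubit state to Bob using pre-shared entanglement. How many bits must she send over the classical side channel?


Quantum teleportation requires 2 classical bits per qubit teleported.
51 qubit(s) -> 2 * 51 = 102 classical bits

102


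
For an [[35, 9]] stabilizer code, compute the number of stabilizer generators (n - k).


For an [[n,k]] stabilizer code:
Number of stabilizer generators = n - k
= 35 - 9
= 26

26


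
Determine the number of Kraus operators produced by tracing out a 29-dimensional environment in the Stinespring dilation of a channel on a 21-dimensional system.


Tracing out the environment in an orthonormal basis {|i>_E} gives Kraus operators K_i = <i|_E U |0>_E.
Number of Kraus operators = dim(H_env) = d_env
= 29

29


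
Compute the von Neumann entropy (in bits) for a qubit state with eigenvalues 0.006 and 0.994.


S = -p*log2(p) - (1-p)*log2(1-p)
p = 0.0060, 1-p = 0.9940
= -0.0060 * log2(0.0060) - 0.9940 * log2(0.9940)
= -(-0.0443) - (-0.0086)
= 0.0529

0.0529


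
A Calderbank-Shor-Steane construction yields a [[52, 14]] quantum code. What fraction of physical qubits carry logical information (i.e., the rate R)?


Code rate R = k/n
= 14/52
= 0.2692

0.2692


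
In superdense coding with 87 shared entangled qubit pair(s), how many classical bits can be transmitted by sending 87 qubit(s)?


Superdense coding allows 2 classical bits per shared entangled pair.
87 pair(s) -> 2 * 87 = 174 classical bits

174


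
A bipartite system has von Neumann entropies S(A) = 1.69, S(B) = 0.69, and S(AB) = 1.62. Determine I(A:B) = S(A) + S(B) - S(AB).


I(A:B) = S(A) + S(B) - S(AB)
= 1.69 + 0.69 - 1.62
= 0.7600

0.7600


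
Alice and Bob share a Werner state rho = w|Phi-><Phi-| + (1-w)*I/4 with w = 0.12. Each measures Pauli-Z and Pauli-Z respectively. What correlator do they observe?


|Phi-> = (|00> - |11>)/sqrt(2)
For the pure Bell state, <Z_A Z_B> = +1 (Bell-state Pauli correlator).
The maximally-mixed part I/4 has tr(I/4 * P tensor P) = 0 for any traceless Pauli P.
So <Z_A Z_B>_rho = w * (+1) + (1 - w) * 0
= 0.12 * (+1)
= 0.1200

0.1200


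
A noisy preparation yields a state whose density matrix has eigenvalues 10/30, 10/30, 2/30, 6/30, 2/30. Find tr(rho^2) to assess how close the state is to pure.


tr(rho^2) = sum of eigenvalues squared
= (10/30)^2 + (10/30)^2 + (2/30)^2 + (6/30)^2 + (2/30)^2
= (100 + 100 + 4 + 36 + 4) / 900
= 244/900
= 0.2711

0.2711


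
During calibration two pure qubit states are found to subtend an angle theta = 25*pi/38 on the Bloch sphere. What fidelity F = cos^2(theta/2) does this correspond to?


For states separated by angle theta on Bloch sphere:
F = cos^2(theta/2)
theta = 25*pi/38 = 2.0668
theta/2 = 1.0334
cos(theta/2) = 0.5119
F = 0.2620

0.2620


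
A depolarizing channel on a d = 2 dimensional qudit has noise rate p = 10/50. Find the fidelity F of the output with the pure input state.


F = (1-p) + p/d
= (1 - 0.2000) + 0.2000/2
= 0.8000 + 0.1000
= 0.9000

0.9000


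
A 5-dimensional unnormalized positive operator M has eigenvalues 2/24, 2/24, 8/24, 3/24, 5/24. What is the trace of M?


tr(M) = sum of eigenvalues
= 2/24 + 2/24 + 8/24 + 3/24 + 5/24
= 20/24
= 0.8333

0.8333


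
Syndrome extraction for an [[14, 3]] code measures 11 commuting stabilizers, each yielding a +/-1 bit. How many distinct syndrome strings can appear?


Each stabilizer generator gives a binary (+1 or -1) measurement outcome.
With 11 independent generators:
Total syndromes = 2^11
= 2048

2048


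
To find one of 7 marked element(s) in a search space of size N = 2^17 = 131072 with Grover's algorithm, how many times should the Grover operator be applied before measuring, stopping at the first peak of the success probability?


After j Grover iterations the success probability is P(j) = sin^2((2j+1)*theta), where sin(theta) = sqrt(k/N).
N = 2^17 = 131072, k = 7
sin(theta) = sqrt(k/N) = 0.007307924584
theta = arcsin(sqrt(k/N)) = 0.007307989633 rad
P(j) reaches its first maximum when (2j+1)*theta is as close as possible to pi/2, i.e. j = round(pi/(4*theta) - 1/2).
pi/(4*theta) - 1/2 = 106.9712
(For comparison, the common estimate pi/4 * sqrt(N/k) = 107.4721; the exact maximiser is used here.)
Optimal iterations = 107

107


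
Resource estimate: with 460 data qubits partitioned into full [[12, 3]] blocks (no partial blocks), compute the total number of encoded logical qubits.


Each code block uses 12 physical qubits for 3 logical qubit(s).
Number of complete blocks = floor(460 / 12) = 38
Logical qubits = 38 * 3
= 114

114


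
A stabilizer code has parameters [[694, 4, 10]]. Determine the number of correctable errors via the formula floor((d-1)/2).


Code parameters: [[694, 4, 10]], distance d = 10.
Number of correctable errors = floor((d-1)/2)
= floor((10 - 1)/2)
= floor(9/2)
= 4

4


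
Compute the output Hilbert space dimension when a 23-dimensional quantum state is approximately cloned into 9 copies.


Output space = H^(tensor 9) where dim(H) = 23
dim = 23^9
= 529 (after 2 factors)
= 12167 (after 3 factors)
= 279841 (after 4 factors)
= 6436343 (after 5 factors)
= 148035889 (after 6 factors)
= 3404825447 (after 7 factors)
= 78310985281 (after 8 factors)
= 1801152661463 (after 9 factors)
= 1801152661463

1801152661463


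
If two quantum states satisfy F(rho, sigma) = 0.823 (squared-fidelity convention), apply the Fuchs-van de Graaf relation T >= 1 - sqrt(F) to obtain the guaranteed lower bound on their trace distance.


Fuchs-van de Graaf (squared-fidelity convention): 1 - sqrt(F) <= T <= sqrt(1 - F).
Lower bound: T >= 1 - sqrt(F)
sqrt(F) = sqrt(0.823) = 0.9072
T >= 1 - 0.9072
T >= 0.0928

0.0928


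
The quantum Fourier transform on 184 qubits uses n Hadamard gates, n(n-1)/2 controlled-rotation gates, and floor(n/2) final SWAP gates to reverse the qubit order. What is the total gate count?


Hadamard gates: 184
Controlled rotations: n*(n-1)/2 = 184*183/2 = 16836
SWAP gates: floor(n/2) = floor(184/2) = 92
Total = 184 + 16836 + 92
= 17112

17112


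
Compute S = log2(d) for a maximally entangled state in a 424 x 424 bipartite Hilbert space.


For a maximally entangled state in d x d:
S = log2(d) = log2(424)
= 8.7279

8.7279


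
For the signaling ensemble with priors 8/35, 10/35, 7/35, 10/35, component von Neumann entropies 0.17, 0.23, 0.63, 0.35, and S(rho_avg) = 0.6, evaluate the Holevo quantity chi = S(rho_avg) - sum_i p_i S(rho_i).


chi = S(rho) - sum_i p_i * S(rho_i)
Weighted entropy = 8/35 * 0.17 + 10/35 * 0.23 + 7/35 * 0.63 + 10/35 * 0.35
= 0.3306
chi = 0.6 - 0.3306
= 0.2694

0.2694


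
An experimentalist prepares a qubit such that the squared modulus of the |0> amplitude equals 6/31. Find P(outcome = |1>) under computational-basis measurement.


|alpha|^2 = 6/31 = 0.1935
|beta|^2 = 1 - 6/31 = 25/31 = 0.8065
P(|1>) = |beta|^2 = 0.8065

0.8065


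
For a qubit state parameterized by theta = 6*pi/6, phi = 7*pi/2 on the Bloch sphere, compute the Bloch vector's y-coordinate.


theta = 3.1416, phi = 10.9956
r_y = sin(theta)*sin(phi) = 0.0000 * -1.0000
r_y = 0.0000

0.0000


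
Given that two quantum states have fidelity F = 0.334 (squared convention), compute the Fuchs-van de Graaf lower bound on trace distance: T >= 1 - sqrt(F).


Fuchs-van de Graaf (squared-fidelity convention): 1 - sqrt(F) <= T <= sqrt(1 - F).
Lower bound: T >= 1 - sqrt(F)
sqrt(F) = sqrt(0.334) = 0.5779
T >= 1 - 0.5779
T >= 0.4221

0.4221


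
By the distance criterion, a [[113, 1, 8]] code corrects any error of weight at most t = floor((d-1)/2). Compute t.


Code parameters: [[113, 1, 8]], distance d = 8.
Number of correctable errors = floor((d-1)/2)
= floor((8 - 1)/2)
= floor(7/2)
= 3

3


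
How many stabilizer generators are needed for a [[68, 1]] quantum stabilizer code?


For an [[n,k]] stabilizer code:
Number of stabilizer generators = n - k
= 68 - 1
= 67

67


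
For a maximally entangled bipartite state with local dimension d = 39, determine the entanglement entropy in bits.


For a maximally entangled state in d x d:
S = log2(d) = log2(39)
= 5.2854

5.2854


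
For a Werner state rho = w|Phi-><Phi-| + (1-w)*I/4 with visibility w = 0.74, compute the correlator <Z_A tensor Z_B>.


|Phi-> = (|00> - |11>)/sqrt(2)
For the pure Bell state, <Z_A Z_B> = +1 (Bell-state Pauli correlator).
The maximally-mixed part I/4 has tr(I/4 * P tensor P) = 0 for any traceless Pauli P.
So <Z_A Z_B>_rho = w * (+1) + (1 - w) * 0
= 0.74 * (+1)
= 0.7400

0.7400


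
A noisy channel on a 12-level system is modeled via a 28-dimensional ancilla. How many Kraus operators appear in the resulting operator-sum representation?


Tracing out the environment in an orthonormal basis {|i>_E} gives Kraus operators K_i = <i|_E U |0>_E.
Number of Kraus operators = dim(H_env) = d_env
= 28

28


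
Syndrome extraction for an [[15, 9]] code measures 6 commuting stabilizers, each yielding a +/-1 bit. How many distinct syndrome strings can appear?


Each stabilizer generator gives a binary (+1 or -1) measurement outcome.
With 6 independent generators:
Total syndromes = 2^6
= 64

64


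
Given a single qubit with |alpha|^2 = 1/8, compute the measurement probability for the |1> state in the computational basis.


|alpha|^2 = 1/8 = 0.1250
|beta|^2 = 1 - 1/8 = 7/8 = 0.8750
P(|1>) = |beta|^2 = 0.8750

0.8750


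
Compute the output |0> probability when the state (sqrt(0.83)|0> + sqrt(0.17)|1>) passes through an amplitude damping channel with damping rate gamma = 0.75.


For amplitude damping with parameter gamma on state sqrt(a)|0> + sqrt(b)|1>:
alpha^2 = 0.83, beta^2 = 0.17
P(|0>) = alpha^2 + gamma * beta^2
= 0.83 + 0.75 * 0.17
= 0.83 + 0.1275
= 0.9575

0.9575


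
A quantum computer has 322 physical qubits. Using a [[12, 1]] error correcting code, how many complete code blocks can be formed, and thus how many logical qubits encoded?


Each code block uses 12 physical qubits for 1 logical qubit(s).
Number of complete blocks = floor(322 / 12) = 26
Logical qubits = 26 * 1
= 26

26


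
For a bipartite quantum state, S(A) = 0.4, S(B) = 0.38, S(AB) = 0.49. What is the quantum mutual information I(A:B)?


I(A:B) = S(A) + S(B) - S(AB)
= 0.4 + 0.38 - 0.49
= 0.2900

0.2900


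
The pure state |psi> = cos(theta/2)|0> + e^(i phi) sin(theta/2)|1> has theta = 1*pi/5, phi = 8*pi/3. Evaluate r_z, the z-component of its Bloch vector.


theta = 0.6283, phi = 8.3776
r_z = cos(theta) = 0.8090

0.8090


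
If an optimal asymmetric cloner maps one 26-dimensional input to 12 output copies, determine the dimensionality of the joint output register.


Output space = H^(tensor 12) where dim(H) = 26
dim = 26^12
= 676 (after 2 factors)
= 17576 (after 3 factors)
= 456976 (after 4 factors)
= 11881376 (after 5 factors)
= 308915776 (after 6 factors)
= 8031810176 (after 7 factors)
= 208827064576 (after 8 factors)
= 5429503678976 (after 9 factors)
= 141167095653376 (after 10 factors)
= 3670344486987776 (after 11 factors)
= 95428956661682176 (after 12 factors)
= 95428956661682176

95428956661682176


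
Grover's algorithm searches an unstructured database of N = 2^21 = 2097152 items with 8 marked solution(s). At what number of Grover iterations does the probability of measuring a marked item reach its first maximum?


After j Grover iterations the success probability is P(j) = sin^2((2j+1)*theta), where sin(theta) = sqrt(k/N).
N = 2^21 = 2097152, k = 8
sin(theta) = sqrt(k/N) = 0.001953125
theta = arcsin(sqrt(k/N)) = 0.001953126242 rad
P(j) reaches its first maximum when (2j+1)*theta is as close as possible to pi/2, i.e. j = round(pi/(4*theta) - 1/2).
pi/(4*theta) - 1/2 = 401.6236
(For comparison, the common estimate pi/4 * sqrt(N/k) = 402.1239; the exact maximiser is used here.)
Optimal iterations = 402

402


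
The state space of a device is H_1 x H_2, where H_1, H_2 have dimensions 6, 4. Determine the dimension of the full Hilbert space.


dim(H_1 x H_2) = 6 * 4
= 24

24


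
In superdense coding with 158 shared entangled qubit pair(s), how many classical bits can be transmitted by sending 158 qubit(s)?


Superdense coding allows 2 classical bits per shared entangled pair.
158 pair(s) -> 2 * 158 = 316 classical bits

316


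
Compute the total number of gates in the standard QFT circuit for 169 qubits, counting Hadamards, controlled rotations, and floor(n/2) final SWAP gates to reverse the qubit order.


Hadamard gates: 169
Controlled rotations: n*(n-1)/2 = 169*168/2 = 14196
SWAP gates: floor(n/2) = floor(169/2) = 84
Total = 169 + 14196 + 84
= 14449

14449


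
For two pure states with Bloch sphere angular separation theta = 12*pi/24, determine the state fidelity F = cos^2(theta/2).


For states separated by angle theta on Bloch sphere:
F = cos^2(theta/2)
theta = 12*pi/24 = 1.5708
theta/2 = 0.7854
cos(theta/2) = 0.7071
F = 0.5000

0.5000


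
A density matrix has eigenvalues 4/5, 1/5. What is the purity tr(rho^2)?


tr(rho^2) = sum of eigenvalues squared
= (4/5)^2 + (1/5)^2
= (16 + 1) / 25
= 17/25
= 0.6800

0.6800


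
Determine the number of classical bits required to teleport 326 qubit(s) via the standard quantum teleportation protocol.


Quantum teleportation requires 2 classical bits per qubit teleported.
326 qubit(s) -> 2 * 326 = 652 classical bits

652


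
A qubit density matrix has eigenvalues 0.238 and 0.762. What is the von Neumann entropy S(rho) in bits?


S = -p*log2(p) - (1-p)*log2(1-p)
p = 0.2380, 1-p = 0.7620
= -0.2380 * log2(0.2380) - 0.7620 * log2(0.7620)
= -(-0.4929) - (-0.2988)
= 0.7917

0.7917


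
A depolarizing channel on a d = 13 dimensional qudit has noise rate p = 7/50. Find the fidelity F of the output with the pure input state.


F = (1-p) + p/d
= (1 - 0.1400) + 0.1400/13
= 0.8600 + 0.0108
= 0.8708

0.8708


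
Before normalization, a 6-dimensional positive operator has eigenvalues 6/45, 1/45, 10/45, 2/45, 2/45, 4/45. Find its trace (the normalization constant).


tr(M) = sum of eigenvalues
= 6/45 + 1/45 + 10/45 + 2/45 + 2/45 + 4/45
= 25/45
= 0.5556

0.5556


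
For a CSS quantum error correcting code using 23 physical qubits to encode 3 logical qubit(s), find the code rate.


Code rate R = k/n
= 3/23
= 0.1304

0.1304


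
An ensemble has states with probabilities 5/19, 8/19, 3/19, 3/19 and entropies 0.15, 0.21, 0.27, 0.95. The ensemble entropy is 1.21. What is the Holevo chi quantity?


chi = S(rho) - sum_i p_i * S(rho_i)
Weighted entropy = 5/19 * 0.15 + 8/19 * 0.21 + 3/19 * 0.27 + 3/19 * 0.95
= 0.3205
chi = 1.21 - 0.3205
= 0.8895

0.8895


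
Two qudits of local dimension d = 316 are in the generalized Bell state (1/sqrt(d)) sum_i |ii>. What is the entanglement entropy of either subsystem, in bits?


For a maximally entangled state in d x d:
S = log2(d) = log2(316)
= 8.3038

8.3038


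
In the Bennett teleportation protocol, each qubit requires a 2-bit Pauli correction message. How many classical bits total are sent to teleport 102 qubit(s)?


Quantum teleportation requires 2 classical bits per qubit teleported.
102 qubit(s) -> 2 * 102 = 204 classical bits

204


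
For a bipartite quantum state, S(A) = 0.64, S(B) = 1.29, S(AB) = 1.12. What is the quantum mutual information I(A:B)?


I(A:B) = S(A) + S(B) - S(AB)
= 0.64 + 1.29 - 1.12
= 0.8100

0.8100


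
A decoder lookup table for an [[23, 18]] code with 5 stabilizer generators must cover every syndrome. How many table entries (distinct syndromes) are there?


Each stabilizer generator gives a binary (+1 or -1) measurement outcome.
With 5 independent generators:
Total syndromes = 2^5
= 32

32


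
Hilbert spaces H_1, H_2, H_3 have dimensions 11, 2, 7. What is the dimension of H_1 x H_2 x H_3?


dim(H_1 x H_2 x H_3) = 11 * 2 * 7
= 22 * 7
= 154

154


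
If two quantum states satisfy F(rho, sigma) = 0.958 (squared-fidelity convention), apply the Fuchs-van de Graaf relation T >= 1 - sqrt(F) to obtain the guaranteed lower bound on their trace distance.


Fuchs-van de Graaf (squared-fidelity convention): 1 - sqrt(F) <= T <= sqrt(1 - F).
Lower bound: T >= 1 - sqrt(F)
sqrt(F) = sqrt(0.958) = 0.9788
T >= 1 - 0.9788
T >= 0.0212

0.0212


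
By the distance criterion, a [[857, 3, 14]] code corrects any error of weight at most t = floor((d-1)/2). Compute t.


Code parameters: [[857, 3, 14]], distance d = 14.
Number of correctable errors = floor((d-1)/2)
= floor((14 - 1)/2)
= floor(13/2)
= 6

6


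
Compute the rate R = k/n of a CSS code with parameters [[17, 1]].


Code rate R = k/n
= 1/17
= 0.0588

0.0588


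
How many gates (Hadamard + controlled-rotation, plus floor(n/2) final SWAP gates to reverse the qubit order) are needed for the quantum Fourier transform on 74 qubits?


Hadamard gates: 74
Controlled rotations: n*(n-1)/2 = 74*73/2 = 2701
SWAP gates: floor(n/2) = floor(74/2) = 37
Total = 74 + 2701 + 37
= 2812

2812


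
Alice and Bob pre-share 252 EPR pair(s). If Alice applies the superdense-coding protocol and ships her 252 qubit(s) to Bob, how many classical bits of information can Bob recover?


Superdense coding allows 2 classical bits per shared entangled pair.
252 pair(s) -> 2 * 252 = 504 classical bits

504


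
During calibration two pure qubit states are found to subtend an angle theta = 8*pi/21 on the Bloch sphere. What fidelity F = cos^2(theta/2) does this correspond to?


For states separated by angle theta on Bloch sphere:
F = cos^2(theta/2)
theta = 8*pi/21 = 1.1968
theta/2 = 0.5984
cos(theta/2) = 0.8262
F = 0.6827

0.6827


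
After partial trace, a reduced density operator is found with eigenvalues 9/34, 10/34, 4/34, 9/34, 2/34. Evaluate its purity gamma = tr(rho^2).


tr(rho^2) = sum of eigenvalues squared
= (9/34)^2 + (10/34)^2 + (4/34)^2 + (9/34)^2 + (2/34)^2
= (81 + 100 + 16 + 81 + 4) / 1156
= 282/1156
= 0.2439

0.2439


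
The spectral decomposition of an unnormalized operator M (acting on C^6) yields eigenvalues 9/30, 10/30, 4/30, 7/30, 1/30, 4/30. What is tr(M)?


tr(M) = sum of eigenvalues
= 9/30 + 10/30 + 4/30 + 7/30 + 1/30 + 4/30
= 35/30
= 1.1667

1.1667


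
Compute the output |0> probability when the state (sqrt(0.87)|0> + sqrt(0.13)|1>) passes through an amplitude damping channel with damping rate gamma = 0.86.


For amplitude damping with parameter gamma on state sqrt(a)|0> + sqrt(b)|1>:
alpha^2 = 0.87, beta^2 = 0.13
P(|0>) = alpha^2 + gamma * beta^2
= 0.87 + 0.86 * 0.13
= 0.87 + 0.1118
= 0.9818

0.9818


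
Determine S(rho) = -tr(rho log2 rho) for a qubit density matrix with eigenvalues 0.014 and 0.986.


S = -p*log2(p) - (1-p)*log2(1-p)
p = 0.0140, 1-p = 0.9860
= -0.0140 * log2(0.0140) - 0.9860 * log2(0.9860)
= -(-0.0862) - (-0.0201)
= 0.1063

0.1063


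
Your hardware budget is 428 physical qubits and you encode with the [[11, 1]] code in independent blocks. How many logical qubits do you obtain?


Each code block uses 11 physical qubits for 1 logical qubit(s).
Number of complete blocks = floor(428 / 11) = 38
Logical qubits = 38 * 1
= 38

38


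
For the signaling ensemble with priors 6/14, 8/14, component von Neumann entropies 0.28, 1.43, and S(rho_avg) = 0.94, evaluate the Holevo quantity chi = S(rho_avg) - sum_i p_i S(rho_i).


chi = S(rho) - sum_i p_i * S(rho_i)
Weighted entropy = 6/14 * 0.28 + 8/14 * 1.43
= 0.9371
chi = 0.94 - 0.9371
= 0.0029

0.0029


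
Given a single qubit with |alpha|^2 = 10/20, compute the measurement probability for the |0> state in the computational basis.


|alpha|^2 = 10/20 = 0.5000
|beta|^2 = 1 - 10/20 = 10/20 = 0.5000
P(|0>) = |alpha|^2 = 0.5000

0.5000


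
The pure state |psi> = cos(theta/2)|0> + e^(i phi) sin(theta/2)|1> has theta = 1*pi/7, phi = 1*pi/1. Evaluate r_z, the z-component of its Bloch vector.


theta = 0.4488, phi = 3.1416
r_z = cos(theta) = 0.9010

0.9010


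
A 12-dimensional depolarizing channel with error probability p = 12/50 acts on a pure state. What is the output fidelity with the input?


F = (1-p) + p/d
= (1 - 0.2400) + 0.2400/12
= 0.7600 + 0.0200
= 0.7800

0.7800


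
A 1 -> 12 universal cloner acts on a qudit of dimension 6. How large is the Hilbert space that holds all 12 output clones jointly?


Output space = H^(tensor 12) where dim(H) = 6
dim = 6^12
= 36 (after 2 factors)
= 216 (after 3 factors)
= 1296 (after 4 factors)
= 7776 (after 5 factors)
= 46656 (after 6 factors)
= 279936 (after 7 factors)
= 1679616 (after 8 factors)
= 10077696 (after 9 factors)
= 60466176 (after 10 factors)
= 362797056 (after 11 factors)
= 2176782336 (after 12 factors)
= 2176782336

2176782336


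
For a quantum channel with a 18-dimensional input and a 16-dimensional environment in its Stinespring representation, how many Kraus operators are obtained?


Tracing out the environment in an orthonormal basis {|i>_E} gives Kraus operators K_i = <i|_E U |0>_E.
Number of Kraus operators = dim(H_env) = d_env
= 16

16


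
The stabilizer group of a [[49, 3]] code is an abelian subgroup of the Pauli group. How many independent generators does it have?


For an [[n,k]] stabilizer code:
Number of stabilizer generators = n - k
= 49 - 3
= 46

46


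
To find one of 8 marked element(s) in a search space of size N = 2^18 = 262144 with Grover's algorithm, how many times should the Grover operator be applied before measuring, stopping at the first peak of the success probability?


After j Grover iterations the success probability is P(j) = sin^2((2j+1)*theta), where sin(theta) = sqrt(k/N).
N = 2^18 = 262144, k = 8
sin(theta) = sqrt(k/N) = 0.005524271728
theta = arcsin(sqrt(k/N)) = 0.005524299826 rad
P(j) reaches its first maximum when (2j+1)*theta is as close as possible to pi/2, i.e. j = round(pi/(4*theta) - 1/2).
pi/(4*theta) - 1/2 = 141.6715
(For comparison, the common estimate pi/4 * sqrt(N/k) = 142.1723; the exact maximiser is used here.)
Optimal iterations = 142

142


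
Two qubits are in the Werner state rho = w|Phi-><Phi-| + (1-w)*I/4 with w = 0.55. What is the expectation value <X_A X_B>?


|Phi-> = (|00> - |11>)/sqrt(2)
For the pure Bell state, <X_A X_B> = -1 (Bell-state Pauli correlator).
The maximally-mixed part I/4 has tr(I/4 * P tensor P) = 0 for any traceless Pauli P.
So <X_A X_B>_rho = w * (-1) + (1 - w) * 0
= 0.55 * (-1)
= -0.5500

-0.5500


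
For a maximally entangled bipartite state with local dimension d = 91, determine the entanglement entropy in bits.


For a maximally entangled state in d x d:
S = log2(d) = log2(91)
= 6.5078

6.5078


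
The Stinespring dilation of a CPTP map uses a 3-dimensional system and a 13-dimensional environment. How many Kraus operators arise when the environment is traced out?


Tracing out the environment in an orthonormal basis {|i>_E} gives Kraus operators K_i = <i|_E U |0>_E.
Number of Kraus operators = dim(H_env) = d_env
= 13

13


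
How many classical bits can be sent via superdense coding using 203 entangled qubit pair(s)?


Superdense coding allows 2 classical bits per shared entangled pair.
203 pair(s) -> 2 * 203 = 406 classical bits

406


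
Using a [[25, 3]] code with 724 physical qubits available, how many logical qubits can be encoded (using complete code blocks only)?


Each code block uses 25 physical qubits for 3 logical qubit(s).
Number of complete blocks = floor(724 / 25) = 28
Logical qubits = 28 * 3
= 84

84


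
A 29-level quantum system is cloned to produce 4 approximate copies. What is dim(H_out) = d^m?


Output space = H^(tensor 4) where dim(H) = 29
dim = 29^4
= 841 (after 2 factors)
= 24389 (after 3 factors)
= 707281 (after 4 factors)
= 707281

707281


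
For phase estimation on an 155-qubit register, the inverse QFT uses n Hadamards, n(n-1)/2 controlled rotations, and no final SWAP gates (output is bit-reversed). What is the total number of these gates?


Hadamard gates: 155
Controlled rotations: n*(n-1)/2 = 155*154/2 = 11935
SWAP gates: 0 (omitted)
Total = 155 + 11935
= 12090

12090


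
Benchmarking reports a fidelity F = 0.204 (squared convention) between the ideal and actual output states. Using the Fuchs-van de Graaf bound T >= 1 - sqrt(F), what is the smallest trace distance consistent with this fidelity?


Fuchs-van de Graaf (squared-fidelity convention): 1 - sqrt(F) <= T <= sqrt(1 - F).
Lower bound: T >= 1 - sqrt(F)
sqrt(F) = sqrt(0.204) = 0.4517
T >= 1 - 0.4517
T >= 0.5483

0.5483
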